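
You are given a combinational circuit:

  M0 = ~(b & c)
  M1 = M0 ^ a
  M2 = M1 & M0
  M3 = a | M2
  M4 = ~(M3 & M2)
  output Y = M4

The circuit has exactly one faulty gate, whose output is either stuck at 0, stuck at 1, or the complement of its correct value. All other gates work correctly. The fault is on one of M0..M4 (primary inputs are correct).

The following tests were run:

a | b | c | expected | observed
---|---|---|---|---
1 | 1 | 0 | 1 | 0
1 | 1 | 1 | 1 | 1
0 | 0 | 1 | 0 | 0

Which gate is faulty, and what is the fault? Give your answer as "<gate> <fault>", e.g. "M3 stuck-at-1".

Fault-free values for test 1 (a=1, b=1, c=0): M0=1, M1=0, M2=0, M3=1, M4=1, giving Y=1. Observed 0.
Test 1: faults giving observed 0 are {M1 stuck-at-1, M1 inverted output, M2 stuck-at-1, M2 inverted output, M4 stuck-at-0, M4 inverted output}.
Test 2 (a=1, b=1, c=1): fault-free M0=0, M1=1, M2=0, M3=1, M4=1 → 1; observed 1. Eliminates M2 stuck-at-1, M2 inverted output, M4 stuck-at-0, M4 inverted output.
Test 3 (a=0, b=0, c=1): fault-free M0=1, M1=1, M2=1, M3=1, M4=0 → 0; observed 0. Eliminates M1 inverted output.
Only M1 stuck-at-1 is consistent with every test.

M1 stuck-at-1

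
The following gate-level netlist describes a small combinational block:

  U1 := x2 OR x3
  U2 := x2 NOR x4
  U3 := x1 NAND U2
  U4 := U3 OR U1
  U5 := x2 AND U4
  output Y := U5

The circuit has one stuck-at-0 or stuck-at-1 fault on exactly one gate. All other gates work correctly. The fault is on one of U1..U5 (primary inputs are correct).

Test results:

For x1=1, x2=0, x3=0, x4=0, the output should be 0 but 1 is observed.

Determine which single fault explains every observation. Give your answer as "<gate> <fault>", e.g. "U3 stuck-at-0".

Fault-free values for test 1 (x1=1, x2=0, x3=0, x4=0): U1=0, U2=1, U3=0, U4=0, U5=0, giving Y=0. Observed 1.
Test 1: faults giving observed 1 are {U5 stuck-at-1}.
Only U5 stuck-at-1 is consistent with every test.

U5 stuck-at-1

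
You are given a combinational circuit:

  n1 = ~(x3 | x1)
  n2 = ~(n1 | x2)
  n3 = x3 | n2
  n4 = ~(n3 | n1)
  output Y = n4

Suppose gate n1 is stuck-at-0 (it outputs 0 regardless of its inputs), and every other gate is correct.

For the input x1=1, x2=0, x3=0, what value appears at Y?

Propagate with n1 forced: n1=0 [stuck-at-0], n2=1, n3=1, n4=0.
So Y = 0. (Same as the fault-free value — the fault is masked on this input.)

0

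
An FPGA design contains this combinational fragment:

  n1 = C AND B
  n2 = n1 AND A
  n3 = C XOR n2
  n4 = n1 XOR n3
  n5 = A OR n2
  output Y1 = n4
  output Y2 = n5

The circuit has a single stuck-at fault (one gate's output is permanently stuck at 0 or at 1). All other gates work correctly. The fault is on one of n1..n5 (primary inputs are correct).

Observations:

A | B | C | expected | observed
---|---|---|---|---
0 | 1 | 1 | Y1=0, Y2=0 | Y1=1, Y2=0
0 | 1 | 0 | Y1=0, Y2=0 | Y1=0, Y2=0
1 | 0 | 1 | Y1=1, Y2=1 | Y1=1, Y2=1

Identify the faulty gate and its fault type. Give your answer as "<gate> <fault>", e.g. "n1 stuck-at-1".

n1 stuck-at-0

Fault-free values for test 1 (A=0, B=1, C=1): n1=1, n2=0, n3=1, n4=0, n5=0, giving Y1=0, Y2=0. Observed Y1=1, Y2=0.
Test 1: faults giving observed Y1=1, Y2=0 are {n1 stuck-at-0, n3 stuck-at-0, n4 stuck-at-1}.
Test 2 (A=0, B=1, C=0): fault-free n1=0, n2=0, n3=0, n4=0, n5=0 → Y1=0, Y2=0; observed Y1=0, Y2=0. Eliminates n4 stuck-at-1.
Test 3 (A=1, B=0, C=1): fault-free n1=0, n2=0, n3=1, n4=1, n5=1 → Y1=1, Y2=1; observed Y1=1, Y2=1. Eliminates n3 stuck-at-0.
Only n1 stuck-at-0 is consistent with every test.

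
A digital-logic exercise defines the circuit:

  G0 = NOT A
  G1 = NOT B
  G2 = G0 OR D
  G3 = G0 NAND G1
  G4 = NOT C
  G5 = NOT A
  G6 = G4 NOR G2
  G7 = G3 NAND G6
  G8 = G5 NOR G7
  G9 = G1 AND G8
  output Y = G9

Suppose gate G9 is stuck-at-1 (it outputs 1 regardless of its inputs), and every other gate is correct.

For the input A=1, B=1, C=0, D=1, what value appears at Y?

Propagate with G9 forced: G0=0, G1=0, G2=1, G3=1, G4=1, G5=0, G6=0, G7=1, G8=0, G9=1 [stuck-at-1].
So Y = 1. (Without the fault it would be 0.)

1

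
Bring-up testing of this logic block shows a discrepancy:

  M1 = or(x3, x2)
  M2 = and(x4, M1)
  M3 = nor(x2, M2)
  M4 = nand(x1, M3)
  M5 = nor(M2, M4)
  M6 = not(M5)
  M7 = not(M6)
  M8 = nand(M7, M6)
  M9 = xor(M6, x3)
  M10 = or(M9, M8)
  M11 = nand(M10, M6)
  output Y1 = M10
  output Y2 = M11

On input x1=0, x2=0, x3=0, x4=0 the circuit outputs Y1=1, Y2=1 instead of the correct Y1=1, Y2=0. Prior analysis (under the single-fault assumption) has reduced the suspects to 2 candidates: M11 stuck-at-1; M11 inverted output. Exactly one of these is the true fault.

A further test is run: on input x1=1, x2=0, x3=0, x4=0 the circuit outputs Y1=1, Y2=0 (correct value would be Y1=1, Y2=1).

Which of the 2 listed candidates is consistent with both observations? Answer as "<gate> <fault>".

M11 inverted output

Evaluate each candidate on input x1=1, x2=0, x3=0, x4=0:
  M11 stuck-at-1: M1=0, M2=0, M3=1, M4=0, M5=1, M6=0, M7=1, M8=1, M9=0, M10=1, M11=1 [stuck-at-1] → Y1=1, Y2=1 — eliminated
  M11 inverted output: M1=0, M2=0, M3=1, M4=0, M5=1, M6=0, M7=1, M8=1, M9=0, M10=1, M11=0 [inverted output] → Y1=1, Y2=0 — matches
Only M11 inverted output reproduces the observed Y1=1, Y2=0.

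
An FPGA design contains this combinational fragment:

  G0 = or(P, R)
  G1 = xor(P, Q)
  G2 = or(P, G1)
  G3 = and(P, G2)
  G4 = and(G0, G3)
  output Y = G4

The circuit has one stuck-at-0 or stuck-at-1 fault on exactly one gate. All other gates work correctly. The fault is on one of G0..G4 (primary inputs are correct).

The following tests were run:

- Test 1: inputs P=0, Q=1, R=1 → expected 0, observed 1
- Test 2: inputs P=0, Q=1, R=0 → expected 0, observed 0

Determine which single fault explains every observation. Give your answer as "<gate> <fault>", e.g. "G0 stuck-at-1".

Fault-free values for test 1 (P=0, Q=1, R=1): G0=1, G1=1, G2=1, G3=0, G4=0, giving Y=0. Observed 1.
Test 1: faults giving observed 1 are {G3 stuck-at-1, G4 stuck-at-1}.
Test 2 (P=0, Q=1, R=0): fault-free G0=0, G1=1, G2=1, G3=0, G4=0 → 0; observed 0. Eliminates G4 stuck-at-1.
Only G3 stuck-at-1 is consistent with every test.

G3 stuck-at-1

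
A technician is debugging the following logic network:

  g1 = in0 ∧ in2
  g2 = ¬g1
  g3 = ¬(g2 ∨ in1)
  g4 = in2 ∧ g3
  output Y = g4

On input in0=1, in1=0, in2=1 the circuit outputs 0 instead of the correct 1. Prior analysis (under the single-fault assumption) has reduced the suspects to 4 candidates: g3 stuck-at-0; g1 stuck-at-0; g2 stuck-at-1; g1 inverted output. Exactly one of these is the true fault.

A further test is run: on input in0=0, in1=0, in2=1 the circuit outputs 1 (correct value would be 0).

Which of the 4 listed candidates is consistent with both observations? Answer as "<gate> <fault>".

g1 inverted output

Evaluate each candidate on input in0=0, in1=0, in2=1:
  g3 stuck-at-0: g1=0, g2=1, g3=0 [stuck-at-0], g4=0 → 0 — eliminated
  g1 stuck-at-0: g1=0 [stuck-at-0], g2=1, g3=0, g4=0 → 0 — eliminated
  g2 stuck-at-1: g1=0, g2=1 [stuck-at-1], g3=0, g4=0 → 0 — eliminated
  g1 inverted output: g1=1 [inverted output], g2=0, g3=1, g4=1 → 1 — matches
Only g1 inverted output reproduces the observed 1.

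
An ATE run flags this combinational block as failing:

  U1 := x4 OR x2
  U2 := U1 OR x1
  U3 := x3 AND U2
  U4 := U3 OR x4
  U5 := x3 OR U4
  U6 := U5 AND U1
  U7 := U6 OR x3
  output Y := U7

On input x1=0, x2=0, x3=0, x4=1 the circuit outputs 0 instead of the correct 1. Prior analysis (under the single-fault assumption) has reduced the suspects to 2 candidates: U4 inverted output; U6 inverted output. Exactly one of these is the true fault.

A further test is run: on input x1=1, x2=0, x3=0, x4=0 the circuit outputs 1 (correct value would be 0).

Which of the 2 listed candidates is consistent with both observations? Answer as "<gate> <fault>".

U6 inverted output

Evaluate each candidate on input x1=1, x2=0, x3=0, x4=0:
  U4 inverted output: U1=0, U2=1, U3=0, U4=1 [inverted output], U5=1, U6=0, U7=0 → 0 — eliminated
  U6 inverted output: U1=0, U2=1, U3=0, U4=0, U5=0, U6=1 [inverted output], U7=1 → 1 — matches
Only U6 inverted output reproduces the observed 1.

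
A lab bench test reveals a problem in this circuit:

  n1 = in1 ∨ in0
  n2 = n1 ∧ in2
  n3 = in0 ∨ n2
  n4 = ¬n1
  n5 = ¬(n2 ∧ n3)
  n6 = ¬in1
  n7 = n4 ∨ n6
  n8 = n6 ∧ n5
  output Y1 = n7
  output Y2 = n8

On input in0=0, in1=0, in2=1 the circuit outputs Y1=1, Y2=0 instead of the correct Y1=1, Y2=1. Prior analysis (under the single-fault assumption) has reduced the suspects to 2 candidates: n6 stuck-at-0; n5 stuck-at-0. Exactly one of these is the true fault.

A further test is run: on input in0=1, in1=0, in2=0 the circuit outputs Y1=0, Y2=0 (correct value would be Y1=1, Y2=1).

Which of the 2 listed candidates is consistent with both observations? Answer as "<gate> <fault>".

n6 stuck-at-0

Evaluate each candidate on input in0=1, in1=0, in2=0:
  n6 stuck-at-0: n1=1, n2=0, n3=1, n4=0, n5=1, n6=0 [stuck-at-0], n7=0, n8=0 → Y1=0, Y2=0 — matches
  n5 stuck-at-0: n1=1, n2=0, n3=1, n4=0, n5=0 [stuck-at-0], n6=1, n7=1, n8=0 → Y1=1, Y2=0 — eliminated
Only n6 stuck-at-0 reproduces the observed Y1=0, Y2=0.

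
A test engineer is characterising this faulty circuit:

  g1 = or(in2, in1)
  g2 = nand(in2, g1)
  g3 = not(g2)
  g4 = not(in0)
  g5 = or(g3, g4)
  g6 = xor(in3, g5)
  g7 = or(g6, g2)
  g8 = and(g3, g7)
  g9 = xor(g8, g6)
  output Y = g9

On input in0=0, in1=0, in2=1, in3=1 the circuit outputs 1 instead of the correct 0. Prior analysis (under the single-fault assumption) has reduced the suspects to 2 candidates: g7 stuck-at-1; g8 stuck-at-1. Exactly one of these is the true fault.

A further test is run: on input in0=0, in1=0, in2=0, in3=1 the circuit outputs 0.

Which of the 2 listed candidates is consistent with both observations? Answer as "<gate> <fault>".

g7 stuck-at-1

Evaluate each candidate on input in0=0, in1=0, in2=0, in3=1:
  g7 stuck-at-1: g1=0, g2=1, g3=0, g4=1, g5=1, g6=0, g7=1 [stuck-at-1], g8=0, g9=0 → 0 — matches
  g8 stuck-at-1: g1=0, g2=1, g3=0, g4=1, g5=1, g6=0, g7=1, g8=1 [stuck-at-1], g9=1 → 1 — eliminated
Only g7 stuck-at-1 reproduces the observed 0.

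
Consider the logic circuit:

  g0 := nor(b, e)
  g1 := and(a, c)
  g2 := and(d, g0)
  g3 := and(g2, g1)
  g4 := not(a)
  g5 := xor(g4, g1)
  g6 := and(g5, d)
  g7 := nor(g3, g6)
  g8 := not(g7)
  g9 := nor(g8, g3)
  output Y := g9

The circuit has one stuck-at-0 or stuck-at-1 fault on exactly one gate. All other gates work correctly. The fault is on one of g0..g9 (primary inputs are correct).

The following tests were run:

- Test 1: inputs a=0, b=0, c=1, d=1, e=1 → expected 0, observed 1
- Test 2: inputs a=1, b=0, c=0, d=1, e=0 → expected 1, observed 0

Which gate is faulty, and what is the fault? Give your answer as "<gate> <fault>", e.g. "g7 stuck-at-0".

Fault-free values for test 1 (a=0, b=0, c=1, d=1, e=1): g0=0, g1=0, g2=0, g3=0, g4=1, g5=1, g6=1, g7=0, g8=1, g9=0, giving Y=0. Observed 1.
Test 1: faults giving observed 1 are {g1 stuck-at-1, g4 stuck-at-0, g5 stuck-at-0, g6 stuck-at-0, g7 stuck-at-1, g8 stuck-at-0, g9 stuck-at-1}.
Test 2 (a=1, b=0, c=0, d=1, e=0): fault-free g0=1, g1=0, g2=1, g3=0, g4=0, g5=0, g6=0, g7=1, g8=0, g9=1 → 1; observed 0. Eliminates g4 stuck-at-0, g5 stuck-at-0, g6 stuck-at-0, g7 stuck-at-1, g8 stuck-at-0, g9 stuck-at-1.
Only g1 stuck-at-1 is consistent with every test.

g1 stuck-at-1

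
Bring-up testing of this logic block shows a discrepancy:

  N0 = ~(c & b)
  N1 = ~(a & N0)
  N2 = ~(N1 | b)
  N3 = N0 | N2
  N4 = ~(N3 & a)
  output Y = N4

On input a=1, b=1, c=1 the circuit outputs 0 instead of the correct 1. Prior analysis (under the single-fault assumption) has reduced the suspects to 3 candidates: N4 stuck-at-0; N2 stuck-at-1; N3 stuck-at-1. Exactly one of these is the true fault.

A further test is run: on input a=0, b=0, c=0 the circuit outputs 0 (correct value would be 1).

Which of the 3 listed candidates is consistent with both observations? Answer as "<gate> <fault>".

Evaluate each candidate on input a=0, b=0, c=0:
  N4 stuck-at-0: N0=1, N1=1, N2=0, N3=1, N4=0 [stuck-at-0] → 0 — matches
  N2 stuck-at-1: N0=1, N1=1, N2=1 [stuck-at-1], N3=1, N4=1 → 1 — eliminated
  N3 stuck-at-1: N0=1, N1=1, N2=0, N3=1 [stuck-at-1], N4=1 → 1 — eliminated
Only N4 stuck-at-0 reproduces the observed 0.

N4 stuck-at-0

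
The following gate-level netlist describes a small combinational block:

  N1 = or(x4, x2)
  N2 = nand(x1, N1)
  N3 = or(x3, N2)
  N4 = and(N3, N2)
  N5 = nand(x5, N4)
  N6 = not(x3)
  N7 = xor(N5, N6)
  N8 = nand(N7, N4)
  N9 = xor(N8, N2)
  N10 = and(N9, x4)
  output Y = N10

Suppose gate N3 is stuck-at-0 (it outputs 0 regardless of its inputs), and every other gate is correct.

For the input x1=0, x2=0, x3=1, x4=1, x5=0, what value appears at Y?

0

Propagate with N3 forced: N1=1, N2=1, N3=0 [stuck-at-0], N4=0, N5=1, N6=0, N7=1, N8=1, N9=0, N10=0.
So Y = 0. (Without the fault it would be 1.)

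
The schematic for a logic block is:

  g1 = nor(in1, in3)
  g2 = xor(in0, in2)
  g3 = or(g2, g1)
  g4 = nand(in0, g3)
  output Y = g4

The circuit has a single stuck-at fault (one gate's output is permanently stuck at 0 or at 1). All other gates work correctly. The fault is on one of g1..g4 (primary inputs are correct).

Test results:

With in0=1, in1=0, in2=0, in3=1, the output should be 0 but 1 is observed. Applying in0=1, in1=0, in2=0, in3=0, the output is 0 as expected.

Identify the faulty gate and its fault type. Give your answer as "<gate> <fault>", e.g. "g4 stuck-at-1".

g2 stuck-at-0

Fault-free values for test 1 (in0=1, in1=0, in2=0, in3=1): g1=0, g2=1, g3=1, g4=0, giving Y=0. Observed 1.
Test 1: faults giving observed 1 are {g2 stuck-at-0, g3 stuck-at-0, g4 stuck-at-1}.
Test 2 (in0=1, in1=0, in2=0, in3=0): fault-free g1=1, g2=1, g3=1, g4=0 → 0; observed 0. Eliminates g3 stuck-at-0, g4 stuck-at-1.
Only g2 stuck-at-0 is consistent with every test.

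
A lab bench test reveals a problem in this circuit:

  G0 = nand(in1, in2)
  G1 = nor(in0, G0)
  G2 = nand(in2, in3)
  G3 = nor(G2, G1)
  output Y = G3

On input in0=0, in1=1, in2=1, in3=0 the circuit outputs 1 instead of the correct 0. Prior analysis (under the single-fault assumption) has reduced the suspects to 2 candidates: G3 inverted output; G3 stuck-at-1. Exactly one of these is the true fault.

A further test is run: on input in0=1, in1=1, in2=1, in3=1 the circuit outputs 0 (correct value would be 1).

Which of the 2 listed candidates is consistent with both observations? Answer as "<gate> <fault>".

G3 inverted output

Evaluate each candidate on input in0=1, in1=1, in2=1, in3=1:
  G3 inverted output: G0=0, G1=0, G2=0, G3=0 [inverted output] → 0 — matches
  G3 stuck-at-1: G0=0, G1=0, G2=0, G3=1 [stuck-at-1] → 1 — eliminated
Only G3 inverted output reproduces the observed 0.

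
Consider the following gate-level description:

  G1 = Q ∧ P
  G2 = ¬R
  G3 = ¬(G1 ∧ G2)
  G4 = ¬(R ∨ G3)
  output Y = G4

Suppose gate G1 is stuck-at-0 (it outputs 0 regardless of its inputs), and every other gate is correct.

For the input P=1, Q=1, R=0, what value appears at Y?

0

Propagate with G1 forced: G1=0 [stuck-at-0], G2=1, G3=1, G4=0.
So Y = 0. (Without the fault it would be 1.)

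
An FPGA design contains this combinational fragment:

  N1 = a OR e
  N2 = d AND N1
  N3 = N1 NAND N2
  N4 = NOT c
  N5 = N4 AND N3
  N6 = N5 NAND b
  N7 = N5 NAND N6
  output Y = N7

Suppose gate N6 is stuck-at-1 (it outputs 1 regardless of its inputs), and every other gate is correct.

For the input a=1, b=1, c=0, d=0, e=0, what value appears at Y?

0

Propagate with N6 forced: N1=1, N2=0, N3=1, N4=1, N5=1, N6=1 [stuck-at-1], N7=0.
So Y = 0. (Without the fault it would be 1.)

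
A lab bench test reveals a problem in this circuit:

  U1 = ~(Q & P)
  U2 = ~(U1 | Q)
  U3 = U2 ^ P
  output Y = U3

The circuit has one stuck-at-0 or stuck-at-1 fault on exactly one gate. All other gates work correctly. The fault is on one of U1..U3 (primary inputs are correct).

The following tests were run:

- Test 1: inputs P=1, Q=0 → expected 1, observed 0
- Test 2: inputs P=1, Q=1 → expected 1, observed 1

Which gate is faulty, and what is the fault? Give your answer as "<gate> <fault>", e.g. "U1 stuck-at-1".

U1 stuck-at-0

Fault-free values for test 1 (P=1, Q=0): U1=1, U2=0, U3=1, giving Y=1. Observed 0.
Test 1: faults giving observed 0 are {U1 stuck-at-0, U2 stuck-at-1, U3 stuck-at-0}.
Test 2 (P=1, Q=1): fault-free U1=0, U2=0, U3=1 → 1; observed 1. Eliminates U2 stuck-at-1, U3 stuck-at-0.
Only U1 stuck-at-0 is consistent with every test.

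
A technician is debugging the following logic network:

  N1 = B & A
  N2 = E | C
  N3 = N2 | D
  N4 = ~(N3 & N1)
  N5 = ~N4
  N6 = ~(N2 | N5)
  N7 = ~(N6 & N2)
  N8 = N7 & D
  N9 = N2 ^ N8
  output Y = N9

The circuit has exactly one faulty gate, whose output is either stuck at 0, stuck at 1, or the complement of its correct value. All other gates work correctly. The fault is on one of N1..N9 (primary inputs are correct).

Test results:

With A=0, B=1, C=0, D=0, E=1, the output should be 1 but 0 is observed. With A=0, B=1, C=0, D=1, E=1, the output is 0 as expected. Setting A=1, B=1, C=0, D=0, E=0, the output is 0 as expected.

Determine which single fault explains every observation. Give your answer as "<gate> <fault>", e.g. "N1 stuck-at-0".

N9 stuck-at-0

Fault-free values for test 1 (A=0, B=1, C=0, D=0, E=1): N1=0, N2=1, N3=1, N4=1, N5=0, N6=0, N7=1, N8=0, N9=1, giving Y=1. Observed 0.
Test 1: faults giving observed 0 are {N2 stuck-at-0, N2 inverted output, N8 stuck-at-1, N8 inverted output, N9 stuck-at-0, N9 inverted output}.
Test 2 (A=0, B=1, C=0, D=1, E=1): fault-free N1=0, N2=1, N3=1, N4=1, N5=0, N6=0, N7=1, N8=1, N9=0 → 0; observed 0. Eliminates N2 stuck-at-0, N2 inverted output, N8 inverted output, N9 inverted output.
Test 3 (A=1, B=1, C=0, D=0, E=0): fault-free N1=1, N2=0, N3=0, N4=1, N5=0, N6=1, N7=1, N8=0, N9=0 → 0; observed 0. Eliminates N8 stuck-at-1.
Only N9 stuck-at-0 is consistent with every test.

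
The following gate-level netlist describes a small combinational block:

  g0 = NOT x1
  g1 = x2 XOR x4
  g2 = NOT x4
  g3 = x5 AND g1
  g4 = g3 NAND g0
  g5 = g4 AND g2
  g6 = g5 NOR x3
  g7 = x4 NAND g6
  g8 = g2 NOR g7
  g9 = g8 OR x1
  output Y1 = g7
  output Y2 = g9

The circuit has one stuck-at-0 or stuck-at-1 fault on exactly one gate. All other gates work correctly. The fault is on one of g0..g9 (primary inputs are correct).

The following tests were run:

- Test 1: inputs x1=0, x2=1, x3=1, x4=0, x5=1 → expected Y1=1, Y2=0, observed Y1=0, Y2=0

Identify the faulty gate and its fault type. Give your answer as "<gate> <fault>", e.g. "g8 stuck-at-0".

g7 stuck-at-0

Fault-free values for test 1 (x1=0, x2=1, x3=1, x4=0, x5=1): g0=1, g1=1, g2=1, g3=1, g4=0, g5=0, g6=0, g7=1, g8=0, g9=0, giving Y1=1, Y2=0. Observed Y1=0, Y2=0.
Test 1: faults giving observed Y1=0, Y2=0 are {g7 stuck-at-0}.
Only g7 stuck-at-0 is consistent with every test.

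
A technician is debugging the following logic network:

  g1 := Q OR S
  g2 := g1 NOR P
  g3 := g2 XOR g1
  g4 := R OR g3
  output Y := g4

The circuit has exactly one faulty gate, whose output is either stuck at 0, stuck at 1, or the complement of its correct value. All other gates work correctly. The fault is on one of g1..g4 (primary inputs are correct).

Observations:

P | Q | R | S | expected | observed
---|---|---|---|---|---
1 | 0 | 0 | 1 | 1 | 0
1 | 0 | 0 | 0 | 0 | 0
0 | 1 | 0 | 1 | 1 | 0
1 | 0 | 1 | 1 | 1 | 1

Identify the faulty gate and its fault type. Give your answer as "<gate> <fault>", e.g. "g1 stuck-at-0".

Fault-free values for test 1 (P=1, Q=0, R=0, S=1): g1=1, g2=0, g3=1, g4=1, giving Y=1. Observed 0.
Test 1: faults giving observed 0 are {g1 stuck-at-0, g1 inverted output, g2 stuck-at-1, g2 inverted output, g3 stuck-at-0, g3 inverted output, g4 stuck-at-0, g4 inverted output}.
Test 2 (P=1, Q=0, R=0, S=0): fault-free g1=0, g2=0, g3=0, g4=0 → 0; observed 0. Eliminates g1 inverted output, g2 stuck-at-1, g2 inverted output, g3 inverted output, g4 inverted output.
Test 3 (P=0, Q=1, R=0, S=1): fault-free g1=1, g2=0, g3=1, g4=1 → 1; observed 0. Eliminates g1 stuck-at-0.
Test 4 (P=1, Q=0, R=1, S=1): fault-free g1=1, g2=0, g3=1, g4=1 → 1; observed 1. Eliminates g4 stuck-at-0.
Only g3 stuck-at-0 is consistent with every test.

g3 stuck-at-0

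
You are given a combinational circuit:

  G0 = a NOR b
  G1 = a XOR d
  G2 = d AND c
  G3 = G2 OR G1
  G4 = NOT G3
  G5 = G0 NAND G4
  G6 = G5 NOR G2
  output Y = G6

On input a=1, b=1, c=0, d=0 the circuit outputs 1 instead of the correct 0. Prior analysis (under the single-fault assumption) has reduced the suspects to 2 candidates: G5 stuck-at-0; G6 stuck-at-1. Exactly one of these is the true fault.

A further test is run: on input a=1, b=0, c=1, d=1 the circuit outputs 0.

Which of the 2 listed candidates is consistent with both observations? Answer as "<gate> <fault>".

Evaluate each candidate on input a=1, b=0, c=1, d=1:
  G5 stuck-at-0: G0=0, G1=0, G2=1, G3=1, G4=0, G5=0 [stuck-at-0], G6=0 → 0 — matches
  G6 stuck-at-1: G0=0, G1=0, G2=1, G3=1, G4=0, G5=1, G6=1 [stuck-at-1] → 1 — eliminated
Only G5 stuck-at-0 reproduces the observed 0.

G5 stuck-at-0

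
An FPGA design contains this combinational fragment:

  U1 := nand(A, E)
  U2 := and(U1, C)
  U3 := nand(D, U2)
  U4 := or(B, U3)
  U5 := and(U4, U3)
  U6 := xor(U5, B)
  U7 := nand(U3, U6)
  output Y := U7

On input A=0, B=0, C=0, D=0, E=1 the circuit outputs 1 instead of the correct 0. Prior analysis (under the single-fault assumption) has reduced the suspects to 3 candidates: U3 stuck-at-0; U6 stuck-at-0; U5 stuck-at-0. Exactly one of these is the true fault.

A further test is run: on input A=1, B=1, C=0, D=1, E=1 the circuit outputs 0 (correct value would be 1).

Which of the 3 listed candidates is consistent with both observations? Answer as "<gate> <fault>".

Evaluate each candidate on input A=1, B=1, C=0, D=1, E=1:
  U3 stuck-at-0: U1=0, U2=0, U3=0 [stuck-at-0], U4=1, U5=0, U6=1, U7=1 → 1 — eliminated
  U6 stuck-at-0: U1=0, U2=0, U3=1, U4=1, U5=1, U6=0 [stuck-at-0], U7=1 → 1 — eliminated
  U5 stuck-at-0: U1=0, U2=0, U3=1, U4=1, U5=0 [stuck-at-0], U6=1, U7=0 → 0 — matches
Only U5 stuck-at-0 reproduces the observed 0.

U5 stuck-at-0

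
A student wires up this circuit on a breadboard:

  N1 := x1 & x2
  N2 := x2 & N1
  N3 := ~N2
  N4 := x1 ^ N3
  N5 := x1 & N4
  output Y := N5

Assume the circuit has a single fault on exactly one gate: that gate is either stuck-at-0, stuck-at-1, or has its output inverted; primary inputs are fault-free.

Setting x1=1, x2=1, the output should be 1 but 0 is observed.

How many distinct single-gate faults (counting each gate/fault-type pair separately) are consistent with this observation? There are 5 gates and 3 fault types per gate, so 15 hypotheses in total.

Fault-free: N1=1, N2=1, N3=0, N4=1, N5=1 → 1. Observed 0.
  N1: stuck-at-0, inverted output ✓; others ✗
  N2: stuck-at-0, inverted output ✓; others ✗
  N3: stuck-at-1, inverted output ✓; others ✗
  N4: stuck-at-0, inverted output ✓; others ✗
  N5: stuck-at-0, inverted output ✓; others ✗
Consistent faults: {N1 stuck-at-0, N1 inverted output, N2 stuck-at-0, N2 inverted output, N3 stuck-at-1, N3 inverted output, N4 stuck-at-0, N4 inverted output, N5 stuck-at-0, N5 inverted output} — 10 in all.

10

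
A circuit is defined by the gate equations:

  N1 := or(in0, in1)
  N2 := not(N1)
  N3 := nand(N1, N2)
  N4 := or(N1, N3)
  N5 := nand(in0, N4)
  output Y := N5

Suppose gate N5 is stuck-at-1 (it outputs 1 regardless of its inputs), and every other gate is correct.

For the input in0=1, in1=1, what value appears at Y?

Propagate with N5 forced: N1=1, N2=0, N3=1, N4=1, N5=1 [stuck-at-1].
So Y = 1. (Without the fault it would be 0.)

1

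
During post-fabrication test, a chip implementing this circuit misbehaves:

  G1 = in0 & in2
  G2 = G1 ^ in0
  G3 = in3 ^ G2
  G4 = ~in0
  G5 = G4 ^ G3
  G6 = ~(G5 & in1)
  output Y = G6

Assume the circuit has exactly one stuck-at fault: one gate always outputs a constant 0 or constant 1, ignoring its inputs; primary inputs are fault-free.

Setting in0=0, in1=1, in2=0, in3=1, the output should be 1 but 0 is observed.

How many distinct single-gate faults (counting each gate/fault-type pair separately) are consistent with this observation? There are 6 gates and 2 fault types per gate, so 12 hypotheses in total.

Fault-free: G1=0, G2=0, G3=1, G4=1, G5=0, G6=1 → 1. Observed 0.
  G1 stuck-at-0: output 1 ✗
  G1 stuck-at-1: output 0 ✓
  G2 stuck-at-0: output 1 ✗
  G2 stuck-at-1: output 0 ✓
  G3 stuck-at-0: output 0 ✓
  G3 stuck-at-1: output 1 ✗
  G4 stuck-at-0: output 0 ✓
  G4 stuck-at-1: output 1 ✗
  G5 stuck-at-0: output 1 ✗
  G5 stuck-at-1: output 0 ✓
  G6 stuck-at-0: output 0 ✓
  G6 stuck-at-1: output 1 ✗
Consistent faults: {G1 stuck-at-1, G2 stuck-at-1, G3 stuck-at-0, G4 stuck-at-0, G5 stuck-at-1, G6 stuck-at-0} — 6 in all.

6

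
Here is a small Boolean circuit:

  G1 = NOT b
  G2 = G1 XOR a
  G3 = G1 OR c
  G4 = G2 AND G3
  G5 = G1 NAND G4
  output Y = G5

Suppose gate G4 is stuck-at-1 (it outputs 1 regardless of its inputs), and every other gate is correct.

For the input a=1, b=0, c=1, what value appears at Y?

Propagate with G4 forced: G1=1, G2=0, G3=1, G4=1 [stuck-at-1], G5=0.
So Y = 0. (Without the fault it would be 1.)

0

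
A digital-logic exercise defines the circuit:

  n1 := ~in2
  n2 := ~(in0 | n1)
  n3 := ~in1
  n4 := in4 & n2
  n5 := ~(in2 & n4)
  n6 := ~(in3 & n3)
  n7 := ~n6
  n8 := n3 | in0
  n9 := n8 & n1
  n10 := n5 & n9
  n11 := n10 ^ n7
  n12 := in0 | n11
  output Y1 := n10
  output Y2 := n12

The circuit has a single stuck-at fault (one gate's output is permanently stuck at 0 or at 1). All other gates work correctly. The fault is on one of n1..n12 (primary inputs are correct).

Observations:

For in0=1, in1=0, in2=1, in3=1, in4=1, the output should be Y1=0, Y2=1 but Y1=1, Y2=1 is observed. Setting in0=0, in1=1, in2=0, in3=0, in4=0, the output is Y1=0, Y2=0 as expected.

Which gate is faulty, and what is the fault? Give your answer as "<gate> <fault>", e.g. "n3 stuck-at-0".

n1 stuck-at-1

Fault-free values for test 1 (in0=1, in1=0, in2=1, in3=1, in4=1): n1=0, n2=0, n3=1, n4=0, n5=1, n6=0, n7=1, n8=1, n9=0, n10=0, n11=1, n12=1, giving Y1=0, Y2=1. Observed Y1=1, Y2=1.
Test 1: faults giving observed Y1=1, Y2=1 are {n1 stuck-at-1, n9 stuck-at-1, n10 stuck-at-1}.
Test 2 (in0=0, in1=1, in2=0, in3=0, in4=0): fault-free n1=1, n2=0, n3=0, n4=0, n5=1, n6=1, n7=0, n8=0, n9=0, n10=0, n11=0, n12=0 → Y1=0, Y2=0; observed Y1=0, Y2=0. Eliminates n9 stuck-at-1, n10 stuck-at-1.
Only n1 stuck-at-1 is consistent with every test.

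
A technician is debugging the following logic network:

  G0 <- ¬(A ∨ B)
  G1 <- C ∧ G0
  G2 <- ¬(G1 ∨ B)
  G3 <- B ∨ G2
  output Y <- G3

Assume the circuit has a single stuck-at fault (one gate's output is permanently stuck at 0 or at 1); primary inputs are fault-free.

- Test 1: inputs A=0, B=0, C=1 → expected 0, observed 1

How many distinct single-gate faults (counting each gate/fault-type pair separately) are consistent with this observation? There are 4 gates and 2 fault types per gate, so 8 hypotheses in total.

4

Fault-free: G0=1, G1=1, G2=0, G3=0 → 0. Observed 1.
  G0 stuck-at-0: output 1 ✓
  G0 stuck-at-1: output 0 ✗
  G1 stuck-at-0: output 1 ✓
  G1 stuck-at-1: output 0 ✗
  G2 stuck-at-0: output 0 ✗
  G2 stuck-at-1: output 1 ✓
  G3 stuck-at-0: output 0 ✗
  G3 stuck-at-1: output 1 ✓
Consistent faults: {G0 stuck-at-0, G1 stuck-at-0, G2 stuck-at-1, G3 stuck-at-1} — 4 in all.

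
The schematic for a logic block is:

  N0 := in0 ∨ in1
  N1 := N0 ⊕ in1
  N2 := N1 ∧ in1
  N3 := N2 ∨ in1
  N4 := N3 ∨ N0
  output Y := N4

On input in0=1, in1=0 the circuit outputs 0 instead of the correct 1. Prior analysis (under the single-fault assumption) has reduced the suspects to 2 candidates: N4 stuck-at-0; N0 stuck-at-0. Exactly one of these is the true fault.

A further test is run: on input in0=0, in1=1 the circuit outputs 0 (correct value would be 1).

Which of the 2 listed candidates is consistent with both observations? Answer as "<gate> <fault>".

Evaluate each candidate on input in0=0, in1=1:
  N4 stuck-at-0: N0=1, N1=0, N2=0, N3=1, N4=0 [stuck-at-0] → 0 — matches
  N0 stuck-at-0: N0=0 [stuck-at-0], N1=1, N2=1, N3=1, N4=1 → 1 — eliminated
Only N4 stuck-at-0 reproduces the observed 0.

N4 stuck-at-0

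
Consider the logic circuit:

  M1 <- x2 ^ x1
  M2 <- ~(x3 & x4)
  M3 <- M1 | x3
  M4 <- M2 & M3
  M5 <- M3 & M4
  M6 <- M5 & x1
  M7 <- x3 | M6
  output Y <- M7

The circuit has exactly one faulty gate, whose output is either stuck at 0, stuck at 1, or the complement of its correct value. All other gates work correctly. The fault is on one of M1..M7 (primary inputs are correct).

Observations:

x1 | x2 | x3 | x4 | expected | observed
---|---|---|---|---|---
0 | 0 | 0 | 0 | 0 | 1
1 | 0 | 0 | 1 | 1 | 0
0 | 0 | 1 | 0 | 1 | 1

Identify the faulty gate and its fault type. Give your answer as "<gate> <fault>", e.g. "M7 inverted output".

Fault-free values for test 1 (x1=0, x2=0, x3=0, x4=0): M1=0, M2=1, M3=0, M4=0, M5=0, M6=0, M7=0, giving Y=0. Observed 1.
Test 1: faults giving observed 1 are {M6 stuck-at-1, M6 inverted output, M7 stuck-at-1, M7 inverted output}.
Test 2 (x1=1, x2=0, x3=0, x4=1): fault-free M1=1, M2=1, M3=1, M4=1, M5=1, M6=1, M7=1 → 1; observed 0. Eliminates M6 stuck-at-1, M7 stuck-at-1.
Test 3 (x1=0, x2=0, x3=1, x4=0): fault-free M1=0, M2=1, M3=1, M4=1, M5=1, M6=0, M7=1 → 1; observed 1. Eliminates M7 inverted output.
Only M6 inverted output is consistent with every test.

M6 inverted output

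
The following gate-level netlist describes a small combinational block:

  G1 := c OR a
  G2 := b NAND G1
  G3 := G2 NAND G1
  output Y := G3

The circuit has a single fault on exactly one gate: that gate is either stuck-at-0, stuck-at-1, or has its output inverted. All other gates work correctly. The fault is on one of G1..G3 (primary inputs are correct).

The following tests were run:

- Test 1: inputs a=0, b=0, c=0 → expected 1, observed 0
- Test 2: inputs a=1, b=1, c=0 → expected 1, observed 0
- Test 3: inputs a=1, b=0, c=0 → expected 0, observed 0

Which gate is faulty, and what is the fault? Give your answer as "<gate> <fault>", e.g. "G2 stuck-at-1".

G3 stuck-at-0

Fault-free values for test 1 (a=0, b=0, c=0): G1=0, G2=1, G3=1, giving Y=1. Observed 0.
Test 1: faults giving observed 0 are {G1 stuck-at-1, G1 inverted output, G3 stuck-at-0, G3 inverted output}.
Test 2 (a=1, b=1, c=0): fault-free G1=1, G2=0, G3=1 → 1; observed 0. Eliminates G1 stuck-at-1, G1 inverted output.
Test 3 (a=1, b=0, c=0): fault-free G1=1, G2=1, G3=0 → 0; observed 0. Eliminates G3 inverted output.
Only G3 stuck-at-0 is consistent with every test.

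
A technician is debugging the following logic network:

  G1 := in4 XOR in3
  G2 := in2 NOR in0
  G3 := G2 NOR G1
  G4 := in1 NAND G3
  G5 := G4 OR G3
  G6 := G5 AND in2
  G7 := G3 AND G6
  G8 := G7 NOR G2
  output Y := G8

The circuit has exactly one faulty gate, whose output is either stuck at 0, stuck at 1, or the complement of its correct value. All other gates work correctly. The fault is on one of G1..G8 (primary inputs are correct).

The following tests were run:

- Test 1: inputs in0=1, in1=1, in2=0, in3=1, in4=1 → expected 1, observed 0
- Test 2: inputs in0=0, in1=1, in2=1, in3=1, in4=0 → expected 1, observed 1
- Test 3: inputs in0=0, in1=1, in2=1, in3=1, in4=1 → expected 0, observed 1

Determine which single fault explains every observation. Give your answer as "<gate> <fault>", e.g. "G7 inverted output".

G6 inverted output

Fault-free values for test 1 (in0=1, in1=1, in2=0, in3=1, in4=1): G1=0, G2=0, G3=1, G4=0, G5=1, G6=0, G7=0, G8=1, giving Y=1. Observed 0.
Test 1: faults giving observed 0 are {G2 stuck-at-1, G2 inverted output, G6 stuck-at-1, G6 inverted output, G7 stuck-at-1, G7 inverted output, G8 stuck-at-0, G8 inverted output}.
Test 2 (in0=0, in1=1, in2=1, in3=1, in4=0): fault-free G1=1, G2=0, G3=0, G4=1, G5=1, G6=1, G7=0, G8=1 → 1; observed 1. Eliminates G2 stuck-at-1, G2 inverted output, G7 stuck-at-1, G7 inverted output, G8 stuck-at-0, G8 inverted output.
Test 3 (in0=0, in1=1, in2=1, in3=1, in4=1): fault-free G1=0, G2=0, G3=1, G4=0, G5=1, G6=1, G7=1, G8=0 → 0; observed 1. Eliminates G6 stuck-at-1.
Only G6 inverted output is consistent with every test.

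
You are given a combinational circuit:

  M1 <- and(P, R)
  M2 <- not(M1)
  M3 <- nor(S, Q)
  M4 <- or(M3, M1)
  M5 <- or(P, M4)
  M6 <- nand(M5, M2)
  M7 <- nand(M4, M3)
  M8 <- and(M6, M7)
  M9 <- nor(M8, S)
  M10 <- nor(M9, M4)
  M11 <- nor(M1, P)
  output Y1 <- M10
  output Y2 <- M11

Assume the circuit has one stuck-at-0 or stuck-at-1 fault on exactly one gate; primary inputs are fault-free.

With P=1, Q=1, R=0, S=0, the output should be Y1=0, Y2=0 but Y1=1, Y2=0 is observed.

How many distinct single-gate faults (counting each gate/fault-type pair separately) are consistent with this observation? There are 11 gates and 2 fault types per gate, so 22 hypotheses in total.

Fault-free: M1=0, M2=1, M3=0, M4=0, M5=1, M6=0, M7=1, M8=0, M9=1, M10=0, M11=0 → Y1=0, Y2=0. Observed Y1=1, Y2=0.
  M1: none of the 2 fault types match ✗
  M2: stuck-at-0 ✓; others ✗
  M3: none of the 2 fault types match ✗
  M4: none of the 2 fault types match ✗
  M5: stuck-at-0 ✓; others ✗
  M6: stuck-at-1 ✓; others ✗
  M7: none of the 2 fault types match ✗
  M8: stuck-at-1 ✓; others ✗
  M9: stuck-at-0 ✓; others ✗
  M10: stuck-at-1 ✓; others ✗
  M11: none of the 2 fault types match ✗
Consistent faults: {M2 stuck-at-0, M5 stuck-at-0, M6 stuck-at-1, M8 stuck-at-1, M9 stuck-at-0, M10 stuck-at-1} — 6 in all.

6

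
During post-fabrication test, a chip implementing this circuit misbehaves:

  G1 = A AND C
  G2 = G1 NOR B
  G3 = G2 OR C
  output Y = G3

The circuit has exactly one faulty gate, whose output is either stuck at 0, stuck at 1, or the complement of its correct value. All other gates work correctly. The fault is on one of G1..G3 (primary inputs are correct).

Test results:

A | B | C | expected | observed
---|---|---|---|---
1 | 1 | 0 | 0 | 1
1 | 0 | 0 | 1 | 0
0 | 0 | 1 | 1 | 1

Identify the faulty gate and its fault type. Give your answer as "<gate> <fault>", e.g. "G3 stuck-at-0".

Fault-free values for test 1 (A=1, B=1, C=0): G1=0, G2=0, G3=0, giving Y=0. Observed 1.
Test 1: faults giving observed 1 are {G2 stuck-at-1, G2 inverted output, G3 stuck-at-1, G3 inverted output}.
Test 2 (A=1, B=0, C=0): fault-free G1=0, G2=1, G3=1 → 1; observed 0. Eliminates G2 stuck-at-1, G3 stuck-at-1.
Test 3 (A=0, B=0, C=1): fault-free G1=0, G2=1, G3=1 → 1; observed 1. Eliminates G3 inverted output.
Only G2 inverted output is consistent with every test.

G2 inverted output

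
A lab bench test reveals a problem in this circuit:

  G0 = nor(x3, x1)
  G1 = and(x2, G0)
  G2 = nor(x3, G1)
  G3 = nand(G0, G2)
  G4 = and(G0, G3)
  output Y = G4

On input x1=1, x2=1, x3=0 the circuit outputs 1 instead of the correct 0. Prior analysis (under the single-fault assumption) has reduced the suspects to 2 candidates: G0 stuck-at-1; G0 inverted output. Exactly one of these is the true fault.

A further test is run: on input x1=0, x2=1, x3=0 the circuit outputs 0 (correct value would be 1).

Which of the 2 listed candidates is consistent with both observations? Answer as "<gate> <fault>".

Evaluate each candidate on input x1=0, x2=1, x3=0:
  G0 stuck-at-1: G0=1 [stuck-at-1], G1=1, G2=0, G3=1, G4=1 → 1 — eliminated
  G0 inverted output: G0=0 [inverted output], G1=0, G2=1, G3=1, G4=0 → 0 — matches
Only G0 inverted output reproduces the observed 0.

G0 inverted output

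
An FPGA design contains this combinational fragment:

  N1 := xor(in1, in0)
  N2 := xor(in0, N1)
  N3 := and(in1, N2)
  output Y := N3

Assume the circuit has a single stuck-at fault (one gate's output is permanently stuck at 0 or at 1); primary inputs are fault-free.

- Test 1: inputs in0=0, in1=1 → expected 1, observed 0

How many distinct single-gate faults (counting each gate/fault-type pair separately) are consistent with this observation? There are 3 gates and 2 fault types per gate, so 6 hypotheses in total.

Fault-free: N1=1, N2=1, N3=1 → 1. Observed 0.
  N1 stuck-at-0: output 0 ✓
  N1 stuck-at-1: output 1 ✗
  N2 stuck-at-0: output 0 ✓
  N2 stuck-at-1: output 1 ✗
  N3 stuck-at-0: output 0 ✓
  N3 stuck-at-1: output 1 ✗
Consistent faults: {N1 stuck-at-0, N2 stuck-at-0, N3 stuck-at-0} — 3 in all.

3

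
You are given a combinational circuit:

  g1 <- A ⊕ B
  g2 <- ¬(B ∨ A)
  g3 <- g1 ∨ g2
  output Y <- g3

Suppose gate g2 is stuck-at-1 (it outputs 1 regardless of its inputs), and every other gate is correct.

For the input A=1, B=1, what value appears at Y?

Propagate with g2 forced: g1=0, g2=1 [stuck-at-1], g3=1.
So Y = 1. (Without the fault it would be 0.)

1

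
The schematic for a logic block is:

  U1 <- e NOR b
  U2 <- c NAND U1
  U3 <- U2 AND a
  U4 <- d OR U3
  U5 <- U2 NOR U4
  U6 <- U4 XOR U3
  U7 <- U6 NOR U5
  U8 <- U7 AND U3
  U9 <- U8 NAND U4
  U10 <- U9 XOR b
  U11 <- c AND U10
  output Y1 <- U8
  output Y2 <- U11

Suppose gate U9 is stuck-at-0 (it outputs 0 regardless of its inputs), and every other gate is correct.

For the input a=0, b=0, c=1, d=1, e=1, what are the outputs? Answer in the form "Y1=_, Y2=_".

Y1=0, Y2=0

Propagate with U9 forced: U1=0, U2=1, U3=0, U4=1, U5=0, U6=1, U7=0, U8=0, U9=0 [stuck-at-0], U10=0, U11=0.
So the outputs are Y1=0, Y2=0. (Without the fault they would be Y1=0, Y2=1.)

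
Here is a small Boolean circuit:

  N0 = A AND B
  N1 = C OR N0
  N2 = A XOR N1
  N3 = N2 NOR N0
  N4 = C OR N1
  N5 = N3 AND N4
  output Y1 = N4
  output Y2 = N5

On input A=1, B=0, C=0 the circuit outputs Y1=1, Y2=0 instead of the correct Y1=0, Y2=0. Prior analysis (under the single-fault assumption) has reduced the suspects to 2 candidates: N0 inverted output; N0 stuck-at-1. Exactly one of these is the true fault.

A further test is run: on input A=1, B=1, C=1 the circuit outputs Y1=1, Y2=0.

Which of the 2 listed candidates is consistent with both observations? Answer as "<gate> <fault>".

N0 stuck-at-1

Evaluate each candidate on input A=1, B=1, C=1:
  N0 inverted output: N0=0 [inverted output], N1=1, N2=0, N3=1, N4=1, N5=1 → Y1=1, Y2=1 — eliminated
  N0 stuck-at-1: N0=1 [stuck-at-1], N1=1, N2=0, N3=0, N4=1, N5=0 → Y1=1, Y2=0 — matches
Only N0 stuck-at-1 reproduces the observed Y1=1, Y2=0.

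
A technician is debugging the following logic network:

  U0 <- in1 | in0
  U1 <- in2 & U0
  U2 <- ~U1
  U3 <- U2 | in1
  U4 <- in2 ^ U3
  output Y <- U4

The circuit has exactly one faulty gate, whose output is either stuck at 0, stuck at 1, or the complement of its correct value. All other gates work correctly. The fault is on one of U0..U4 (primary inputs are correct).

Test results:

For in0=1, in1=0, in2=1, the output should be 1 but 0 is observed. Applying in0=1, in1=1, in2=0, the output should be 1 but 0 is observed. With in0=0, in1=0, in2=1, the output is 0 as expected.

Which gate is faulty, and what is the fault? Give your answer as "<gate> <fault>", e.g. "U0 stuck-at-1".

Fault-free values for test 1 (in0=1, in1=0, in2=1): U0=1, U1=1, U2=0, U3=0, U4=1, giving Y=1. Observed 0.
Test 1: faults giving observed 0 are {U0 stuck-at-0, U0 inverted output, U1 stuck-at-0, U1 inverted output, U2 stuck-at-1, U2 inverted output, U3 stuck-at-1, U3 inverted output, U4 stuck-at-0, U4 inverted output}.
Test 2 (in0=1, in1=1, in2=0): fault-free U0=1, U1=0, U2=1, U3=1, U4=1 → 1; observed 0. Eliminates U0 stuck-at-0, U0 inverted output, U1 stuck-at-0, U1 inverted output, U2 stuck-at-1, U2 inverted output, U3 stuck-at-1.
Test 3 (in0=0, in1=0, in2=1): fault-free U0=0, U1=0, U2=1, U3=1, U4=0 → 0; observed 0. Eliminates U3 inverted output, U4 inverted output.
Only U4 stuck-at-0 is consistent with every test.

U4 stuck-at-0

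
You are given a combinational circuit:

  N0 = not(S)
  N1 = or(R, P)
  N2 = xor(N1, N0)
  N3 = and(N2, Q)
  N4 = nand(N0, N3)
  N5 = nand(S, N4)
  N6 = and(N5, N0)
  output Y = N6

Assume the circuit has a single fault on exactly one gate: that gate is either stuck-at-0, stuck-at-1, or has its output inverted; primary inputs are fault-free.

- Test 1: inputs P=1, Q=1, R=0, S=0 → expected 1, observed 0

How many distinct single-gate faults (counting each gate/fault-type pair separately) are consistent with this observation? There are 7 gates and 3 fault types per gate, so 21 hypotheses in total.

Fault-free: N0=1, N1=1, N2=0, N3=0, N4=1, N5=1, N6=1 → 1. Observed 0.
  N0: stuck-at-0, inverted output ✓; others ✗
  N1: none of the 3 fault types match ✗
  N2: none of the 3 fault types match ✗
  N3: none of the 3 fault types match ✗
  N4: none of the 3 fault types match ✗
  N5: stuck-at-0, inverted output ✓; others ✗
  N6: stuck-at-0, inverted output ✓; others ✗
Consistent faults: {N0 stuck-at-0, N0 inverted output, N5 stuck-at-0, N5 inverted output, N6 stuck-at-0, N6 inverted output} — 6 in all.

6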